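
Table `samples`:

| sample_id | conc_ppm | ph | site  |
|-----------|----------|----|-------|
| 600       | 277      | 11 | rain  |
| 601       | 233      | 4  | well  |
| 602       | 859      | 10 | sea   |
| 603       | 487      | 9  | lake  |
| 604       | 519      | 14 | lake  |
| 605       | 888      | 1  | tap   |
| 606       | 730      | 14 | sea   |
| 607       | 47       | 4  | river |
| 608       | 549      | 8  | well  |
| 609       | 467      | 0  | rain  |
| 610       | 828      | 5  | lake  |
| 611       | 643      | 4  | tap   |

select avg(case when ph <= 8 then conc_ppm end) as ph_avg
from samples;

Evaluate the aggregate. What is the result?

sample_id=600: ✗
sample_id=601: ✓ → 233
sample_id=602: ✗
sample_id=603: ✗
sample_id=604: ✗
sample_id=605: ✓ → 888
sample_id=606: ✗
sample_id=607: ✓ → 47
sample_id=608: ✓ → 549
sample_id=609: ✓ → 467
sample_id=610: ✓ → 828
sample_id=611: ✓ → 643
ph_avg = (233 + 888 + 47 + 549 + 467 + 828 + 643) / 7 = 522.1428571429

522.1428571429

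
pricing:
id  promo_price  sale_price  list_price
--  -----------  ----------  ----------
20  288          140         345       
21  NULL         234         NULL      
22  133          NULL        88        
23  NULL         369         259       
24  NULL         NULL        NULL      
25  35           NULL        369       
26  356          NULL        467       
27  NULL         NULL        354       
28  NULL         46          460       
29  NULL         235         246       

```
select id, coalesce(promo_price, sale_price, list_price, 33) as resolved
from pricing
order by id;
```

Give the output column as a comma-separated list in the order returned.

288, 234, 133, 369, 33, 35, 356, 354, 46, 235

id=20: promo_price=288 → 288
id=21: promo_price=NULL, sale_price=234 → 234
id=22: promo_price=133 → 133
id=23: promo_price=NULL, sale_price=369 → 369
id=24: promo_price=NULL, sale_price=NULL, list_price=NULL, → literal 33 → 33
id=25: promo_price=35 → 35
id=26: promo_price=356 → 356
id=27: promo_price=NULL, sale_price=NULL, list_price=354 → 354
id=28: promo_price=NULL, sale_price=46 → 46
id=29: promo_price=NULL, sale_price=235 → 235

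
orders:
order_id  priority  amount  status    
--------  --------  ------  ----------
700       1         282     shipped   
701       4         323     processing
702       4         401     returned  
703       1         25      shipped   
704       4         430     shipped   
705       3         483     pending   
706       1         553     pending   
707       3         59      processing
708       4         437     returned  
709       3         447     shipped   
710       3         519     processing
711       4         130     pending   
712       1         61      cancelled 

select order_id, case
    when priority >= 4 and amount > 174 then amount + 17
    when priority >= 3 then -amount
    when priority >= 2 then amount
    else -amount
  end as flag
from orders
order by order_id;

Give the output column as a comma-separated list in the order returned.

-282, 340, 418, -25, 447, -483, -553, -59, 454, -447, -519, -130, -61

order_id=700: ELSE → -282
order_id=701: priority >= 4 and amount > 174 → 340
order_id=702: priority >= 4 and amount > 174 → 418
order_id=703: ELSE → -25
order_id=704: priority >= 4 and amount > 174 → 447
order_id=705: priority >= 3 → -483
order_id=706: ELSE → -553
order_id=707: priority >= 3 → -59
order_id=708: priority >= 4 and amount > 174 → 454
order_id=709: priority >= 3 → -447
order_id=710: priority >= 3 → -519
order_id=711: priority >= 3 → -130
order_id=712: ELSE → -61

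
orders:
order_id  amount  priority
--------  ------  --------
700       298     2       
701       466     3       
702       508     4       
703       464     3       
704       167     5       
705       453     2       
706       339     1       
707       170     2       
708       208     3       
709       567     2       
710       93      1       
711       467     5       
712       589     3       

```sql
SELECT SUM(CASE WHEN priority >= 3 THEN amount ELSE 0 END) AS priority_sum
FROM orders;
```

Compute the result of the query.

2869

order_id=700: ✗
order_id=701: ✓ → 466
order_id=702: ✓ → 508
order_id=703: ✓ → 464
order_id=704: ✓ → 167
order_id=705: ✗
order_id=706: ✗
order_id=707: ✗
order_id=708: ✓ → 208
order_id=709: ✗
order_id=710: ✗
order_id=711: ✓ → 467
order_id=712: ✓ → 589
priority_sum = 466 + 508 + 464 + 167 + 208 + 467 + 589 = 2869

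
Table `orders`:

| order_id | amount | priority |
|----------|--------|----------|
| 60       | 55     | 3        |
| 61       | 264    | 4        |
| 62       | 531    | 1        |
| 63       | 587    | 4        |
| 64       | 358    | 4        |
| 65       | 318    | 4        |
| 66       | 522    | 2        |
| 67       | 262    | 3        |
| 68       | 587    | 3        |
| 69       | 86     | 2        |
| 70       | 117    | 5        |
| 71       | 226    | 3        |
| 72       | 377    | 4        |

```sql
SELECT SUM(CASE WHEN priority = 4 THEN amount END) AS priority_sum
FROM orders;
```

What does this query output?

1904

order_id=60: ✗
order_id=61: ✓ → 264
order_id=62: ✗
order_id=63: ✓ → 587
order_id=64: ✓ → 358
order_id=65: ✓ → 318
order_id=66: ✗
order_id=67: ✗
order_id=68: ✗
order_id=69: ✗
order_id=70: ✗
order_id=71: ✗
order_id=72: ✓ → 377
priority_sum = 264 + 587 + 358 + 318 + 377 = 1904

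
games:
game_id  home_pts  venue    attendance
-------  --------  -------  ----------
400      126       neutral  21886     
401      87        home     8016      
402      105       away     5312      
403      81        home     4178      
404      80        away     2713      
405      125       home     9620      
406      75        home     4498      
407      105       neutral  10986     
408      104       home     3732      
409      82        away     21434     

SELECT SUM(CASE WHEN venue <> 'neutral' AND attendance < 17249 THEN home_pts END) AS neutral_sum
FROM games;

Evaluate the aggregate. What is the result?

657

game_id=400: ✗
game_id=401: ✓ → 87
game_id=402: ✓ → 105
game_id=403: ✓ → 81
game_id=404: ✓ → 80
game_id=405: ✓ → 125
game_id=406: ✓ → 75
game_id=407: ✗
game_id=408: ✓ → 104
game_id=409: ✗
neutral_sum = 87 + 105 + 81 + 80 + 125 + 75 + 104 = 657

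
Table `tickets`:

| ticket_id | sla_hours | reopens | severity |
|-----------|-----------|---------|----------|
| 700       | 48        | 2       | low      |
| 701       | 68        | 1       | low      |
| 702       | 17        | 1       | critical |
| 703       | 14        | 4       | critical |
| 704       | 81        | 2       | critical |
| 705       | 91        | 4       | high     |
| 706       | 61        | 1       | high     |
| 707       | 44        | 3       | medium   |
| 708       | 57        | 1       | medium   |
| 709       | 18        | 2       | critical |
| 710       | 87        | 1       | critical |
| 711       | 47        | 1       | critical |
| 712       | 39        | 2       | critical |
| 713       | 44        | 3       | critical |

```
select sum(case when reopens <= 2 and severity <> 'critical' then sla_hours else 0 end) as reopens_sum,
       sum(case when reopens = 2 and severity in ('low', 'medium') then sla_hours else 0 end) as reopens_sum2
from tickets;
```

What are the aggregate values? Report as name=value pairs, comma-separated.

[reopens_sum: reopens <= 2 and severity <> 'critical']
ticket_id=700: ✓ → 48
ticket_id=701: ✓ → 68
ticket_id=702: ✗
ticket_id=703: ✗
ticket_id=704: ✗
ticket_id=705: ✗
ticket_id=706: ✓ → 61
ticket_id=707: ✗
ticket_id=708: ✓ → 57
ticket_id=709: ✗
ticket_id=710: ✗
ticket_id=711: ✗
ticket_id=712: ✗
ticket_id=713: ✗
reopens_sum = 48 + 68 + 61 + 57 = 234
—
[reopens_sum2: reopens = 2 and severity in ('low', 'medium')]
ticket_id=700: ✓ → 48
ticket_id=701: ✗
ticket_id=702: ✗
ticket_id=703: ✗
ticket_id=704: ✗
ticket_id=705: ✗
ticket_id=706: ✗
ticket_id=707: ✗
ticket_id=708: ✗
ticket_id=709: ✗
ticket_id=710: ✗
ticket_id=711: ✗
ticket_id=712: ✗
ticket_id=713: ✗
reopens_sum2 = 48

reopens_sum=234, reopens_sum2=48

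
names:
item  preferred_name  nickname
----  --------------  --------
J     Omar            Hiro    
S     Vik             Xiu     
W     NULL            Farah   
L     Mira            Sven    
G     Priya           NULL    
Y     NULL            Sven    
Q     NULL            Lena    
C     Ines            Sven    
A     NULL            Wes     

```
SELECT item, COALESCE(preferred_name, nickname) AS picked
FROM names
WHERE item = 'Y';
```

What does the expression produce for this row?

Sven

item = Y: preferred_name=NULL, nickname=Sven.
preferred_name=NULL, nickname=Sven → Sven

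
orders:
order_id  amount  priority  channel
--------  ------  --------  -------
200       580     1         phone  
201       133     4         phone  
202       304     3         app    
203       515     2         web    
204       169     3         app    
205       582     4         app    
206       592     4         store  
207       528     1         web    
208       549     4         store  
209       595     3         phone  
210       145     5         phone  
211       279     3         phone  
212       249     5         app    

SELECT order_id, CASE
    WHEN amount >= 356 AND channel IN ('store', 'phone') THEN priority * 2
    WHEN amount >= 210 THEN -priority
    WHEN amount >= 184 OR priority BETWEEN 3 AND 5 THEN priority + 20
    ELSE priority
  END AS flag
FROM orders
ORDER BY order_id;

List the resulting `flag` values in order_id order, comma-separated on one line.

2, 24, -3, -2, 23, -4, 8, -1, 8, 6, 25, -3, -5

order_id=200: amount >= 356 AND channel IN ('store', 'phone') → 2
order_id=201: amount >= 184 OR priority BETWEEN 3 AND 5 → 24
order_id=202: amount >= 210 → -3
order_id=203: amount >= 210 → -2
order_id=204: amount >= 184 OR priority BETWEEN 3 AND 5 → 23
order_id=205: amount >= 210 → -4
order_id=206: amount >= 356 AND channel IN ('store', 'phone') → 8
order_id=207: amount >= 210 → -1
order_id=208: amount >= 356 AND channel IN ('store', 'phone') → 8
order_id=209: amount >= 356 AND channel IN ('store', 'phone') → 6
order_id=210: amount >= 184 OR priority BETWEEN 3 AND 5 → 25
order_id=211: amount >= 210 → -3
order_id=212: amount >= 210 → -5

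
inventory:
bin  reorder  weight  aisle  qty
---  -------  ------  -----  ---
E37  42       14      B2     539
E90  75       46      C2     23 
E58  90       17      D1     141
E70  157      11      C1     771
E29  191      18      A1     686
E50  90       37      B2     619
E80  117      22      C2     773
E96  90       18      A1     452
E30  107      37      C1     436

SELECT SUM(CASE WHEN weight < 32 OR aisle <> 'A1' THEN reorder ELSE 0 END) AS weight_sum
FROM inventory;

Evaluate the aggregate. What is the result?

959

bin=E37: ✓ → 42
bin=E90: ✓ → 75
bin=E58: ✓ → 90
bin=E70: ✓ → 157
bin=E29: ✓ → 191
bin=E50: ✓ → 90
bin=E80: ✓ → 117
bin=E96: ✓ → 90
bin=E30: ✓ → 107
weight_sum = 42 + 75 + 90 + 157 + 191 + 90 + 117 + 90 + 107 = 959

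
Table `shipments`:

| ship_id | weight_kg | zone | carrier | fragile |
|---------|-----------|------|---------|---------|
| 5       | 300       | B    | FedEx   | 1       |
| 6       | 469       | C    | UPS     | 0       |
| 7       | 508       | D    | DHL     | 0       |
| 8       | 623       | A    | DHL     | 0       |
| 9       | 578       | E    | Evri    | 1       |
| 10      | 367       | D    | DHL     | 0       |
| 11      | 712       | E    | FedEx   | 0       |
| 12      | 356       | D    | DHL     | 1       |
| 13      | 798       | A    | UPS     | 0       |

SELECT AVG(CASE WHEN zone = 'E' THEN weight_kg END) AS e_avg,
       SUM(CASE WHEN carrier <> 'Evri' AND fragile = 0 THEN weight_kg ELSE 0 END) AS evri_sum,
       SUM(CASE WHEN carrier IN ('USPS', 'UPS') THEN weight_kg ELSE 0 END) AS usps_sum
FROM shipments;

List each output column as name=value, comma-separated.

[e_avg: zone = 'E']
ship_id=5: ✗
ship_id=6: ✗
ship_id=7: ✗
ship_id=8: ✗
ship_id=9: ✓ → 578
ship_id=10: ✗
ship_id=11: ✓ → 712
ship_id=12: ✗
ship_id=13: ✗
e_avg = (578 + 712) / 2 = 645
—
[evri_sum: carrier <> 'Evri' AND fragile = 0]
ship_id=5: ✗
ship_id=6: ✓ → 469
ship_id=7: ✓ → 508
ship_id=8: ✓ → 623
ship_id=9: ✗
ship_id=10: ✓ → 367
ship_id=11: ✓ → 712
ship_id=12: ✗
ship_id=13: ✓ → 798
evri_sum = 469 + 508 + 623 + 367 + 712 + 798 = 3477
—
[usps_sum: carrier IN ('USPS', 'UPS')]
ship_id=5: ✗
ship_id=6: ✓ → 469
ship_id=7: ✗
ship_id=8: ✗
ship_id=9: ✗
ship_id=10: ✗
ship_id=11: ✗
ship_id=12: ✗
ship_id=13: ✓ → 798
usps_sum = 469 + 798 = 1267

e_avg=645, evri_sum=3477, usps_sum=1267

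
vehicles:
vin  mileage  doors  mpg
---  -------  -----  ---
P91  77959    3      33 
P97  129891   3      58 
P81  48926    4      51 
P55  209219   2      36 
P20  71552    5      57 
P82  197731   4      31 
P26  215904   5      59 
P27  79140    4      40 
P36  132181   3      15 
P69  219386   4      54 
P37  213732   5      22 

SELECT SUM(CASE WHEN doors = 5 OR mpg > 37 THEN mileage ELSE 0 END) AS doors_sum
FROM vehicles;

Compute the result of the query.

vin=P91: ✗
vin=P97: ✓ → 129891
vin=P81: ✓ → 48926
vin=P55: ✗
vin=P20: ✓ → 71552
vin=P82: ✗
vin=P26: ✓ → 215904
vin=P27: ✓ → 79140
vin=P36: ✗
vin=P69: ✓ → 219386
vin=P37: ✓ → 213732
doors_sum = 129891 + 48926 + 71552 + 215904 + 79140 + 219386 + 213732 = 978531

978531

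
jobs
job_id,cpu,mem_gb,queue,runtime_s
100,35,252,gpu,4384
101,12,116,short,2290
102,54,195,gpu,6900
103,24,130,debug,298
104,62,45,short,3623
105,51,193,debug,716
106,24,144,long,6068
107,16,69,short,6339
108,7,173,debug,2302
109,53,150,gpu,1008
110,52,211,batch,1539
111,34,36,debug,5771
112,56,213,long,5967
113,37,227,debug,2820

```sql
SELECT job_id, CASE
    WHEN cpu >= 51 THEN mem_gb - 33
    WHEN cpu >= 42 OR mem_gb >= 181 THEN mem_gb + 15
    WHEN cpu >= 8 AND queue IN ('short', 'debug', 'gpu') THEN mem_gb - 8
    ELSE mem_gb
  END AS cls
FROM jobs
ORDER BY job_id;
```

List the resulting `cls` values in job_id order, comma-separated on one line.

267, 108, 162, 122, 12, 160, 144, 61, 173, 117, 178, 28, 180, 242

job_id=100: cpu >= 42 OR mem_gb >= 181 → 267
job_id=101: cpu >= 8 AND queue IN ('short', 'debug', 'gpu') → 108
job_id=102: cpu >= 51 → 162
job_id=103: cpu >= 8 AND queue IN ('short', 'debug', 'gpu') → 122
job_id=104: cpu >= 51 → 12
job_id=105: cpu >= 51 → 160
job_id=106: ELSE → 144
job_id=107: cpu >= 8 AND queue IN ('short', 'debug', 'gpu') → 61
job_id=108: ELSE → 173
job_id=109: cpu >= 51 → 117
job_id=110: cpu >= 51 → 178
job_id=111: cpu >= 8 AND queue IN ('short', 'debug', 'gpu') → 28
job_id=112: cpu >= 51 → 180
job_id=113: cpu >= 42 OR mem_gb >= 181 → 242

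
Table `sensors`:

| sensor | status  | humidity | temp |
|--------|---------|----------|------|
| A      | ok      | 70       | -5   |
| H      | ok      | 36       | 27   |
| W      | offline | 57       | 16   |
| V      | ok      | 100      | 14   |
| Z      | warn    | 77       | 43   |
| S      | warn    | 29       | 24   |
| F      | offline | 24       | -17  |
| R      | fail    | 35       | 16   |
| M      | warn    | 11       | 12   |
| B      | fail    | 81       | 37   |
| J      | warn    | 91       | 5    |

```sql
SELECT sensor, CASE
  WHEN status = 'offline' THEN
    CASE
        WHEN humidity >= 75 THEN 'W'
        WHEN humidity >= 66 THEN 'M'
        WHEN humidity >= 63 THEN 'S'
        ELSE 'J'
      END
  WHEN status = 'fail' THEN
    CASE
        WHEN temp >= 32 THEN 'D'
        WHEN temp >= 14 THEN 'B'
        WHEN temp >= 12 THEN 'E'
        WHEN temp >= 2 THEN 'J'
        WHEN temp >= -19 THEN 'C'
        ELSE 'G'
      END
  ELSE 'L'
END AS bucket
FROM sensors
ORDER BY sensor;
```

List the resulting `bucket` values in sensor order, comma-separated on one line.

sensor=A: status='ok' → outer ELSE → L
sensor=B: status='fail' → inner[temp >= 32] → D
sensor=F: status='offline' → inner[ELSE] → J
sensor=H: status='ok' → outer ELSE → L
sensor=J: status='warn' → outer ELSE → L
sensor=M: status='warn' → outer ELSE → L
sensor=R: status='fail' → inner[temp >= 14] → B
sensor=S: status='warn' → outer ELSE → L
sensor=V: status='ok' → outer ELSE → L
sensor=W: status='offline' → inner[ELSE] → J
sensor=Z: status='warn' → outer ELSE → L

L, D, J, L, L, L, B, L, L, J, L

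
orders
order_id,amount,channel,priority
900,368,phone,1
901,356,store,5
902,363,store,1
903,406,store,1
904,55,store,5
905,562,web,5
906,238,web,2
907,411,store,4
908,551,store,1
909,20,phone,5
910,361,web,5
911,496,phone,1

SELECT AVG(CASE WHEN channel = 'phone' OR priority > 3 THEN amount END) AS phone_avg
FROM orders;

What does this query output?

order_id=900: ✓ → 368
order_id=901: ✓ → 356
order_id=902: ✗
order_id=903: ✗
order_id=904: ✓ → 55
order_id=905: ✓ → 562
order_id=906: ✗
order_id=907: ✓ → 411
order_id=908: ✗
order_id=909: ✓ → 20
order_id=910: ✓ → 361
order_id=911: ✓ → 496
phone_avg = (368 + 356 + 55 + 562 + 411 + 20 + 361 + 496) / 8 = 328.625

328.625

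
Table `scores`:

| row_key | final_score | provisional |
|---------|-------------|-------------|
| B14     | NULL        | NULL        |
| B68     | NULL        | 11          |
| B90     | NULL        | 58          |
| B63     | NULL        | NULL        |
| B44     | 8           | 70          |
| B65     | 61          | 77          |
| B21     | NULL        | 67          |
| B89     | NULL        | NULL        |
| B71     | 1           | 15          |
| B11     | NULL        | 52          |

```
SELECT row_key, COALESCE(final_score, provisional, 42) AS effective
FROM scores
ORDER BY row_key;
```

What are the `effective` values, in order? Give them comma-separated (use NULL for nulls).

row_key=B11: final_score=NULL, provisional=52 → 52
row_key=B14: final_score=NULL, provisional=NULL, → literal 42 → 42
row_key=B21: final_score=NULL, provisional=67 → 67
row_key=B44: final_score=8 → 8
row_key=B63: final_score=NULL, provisional=NULL, → literal 42 → 42
row_key=B65: final_score=61 → 61
row_key=B68: final_score=NULL, provisional=11 → 11
row_key=B71: final_score=1 → 1
row_key=B89: final_score=NULL, provisional=NULL, → literal 42 → 42
row_key=B90: final_score=NULL, provisional=58 → 58

52, 42, 67, 8, 42, 61, 11, 1, 42, 58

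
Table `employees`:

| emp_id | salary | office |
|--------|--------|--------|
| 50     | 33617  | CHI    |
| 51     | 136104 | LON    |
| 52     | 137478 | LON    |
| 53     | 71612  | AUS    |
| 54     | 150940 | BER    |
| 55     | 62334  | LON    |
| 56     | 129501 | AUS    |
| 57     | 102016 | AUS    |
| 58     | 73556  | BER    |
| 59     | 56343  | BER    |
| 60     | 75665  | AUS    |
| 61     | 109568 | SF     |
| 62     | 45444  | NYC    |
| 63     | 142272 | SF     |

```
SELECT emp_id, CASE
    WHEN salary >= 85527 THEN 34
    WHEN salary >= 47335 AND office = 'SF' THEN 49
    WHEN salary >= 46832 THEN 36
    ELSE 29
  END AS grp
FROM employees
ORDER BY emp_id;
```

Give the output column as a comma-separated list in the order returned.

29, 34, 34, 36, 34, 36, 34, 34, 36, 36, 36, 34, 29, 34

emp_id=50: ELSE → 29
emp_id=51: salary >= 85527 → 34
emp_id=52: salary >= 85527 → 34
emp_id=53: salary >= 46832 → 36
emp_id=54: salary >= 85527 → 34
emp_id=55: salary >= 46832 → 36
emp_id=56: salary >= 85527 → 34
emp_id=57: salary >= 85527 → 34
emp_id=58: salary >= 46832 → 36
emp_id=59: salary >= 46832 → 36
emp_id=60: salary >= 46832 → 36
emp_id=61: salary >= 85527 → 34
emp_id=62: ELSE → 29
emp_id=63: salary >= 85527 → 34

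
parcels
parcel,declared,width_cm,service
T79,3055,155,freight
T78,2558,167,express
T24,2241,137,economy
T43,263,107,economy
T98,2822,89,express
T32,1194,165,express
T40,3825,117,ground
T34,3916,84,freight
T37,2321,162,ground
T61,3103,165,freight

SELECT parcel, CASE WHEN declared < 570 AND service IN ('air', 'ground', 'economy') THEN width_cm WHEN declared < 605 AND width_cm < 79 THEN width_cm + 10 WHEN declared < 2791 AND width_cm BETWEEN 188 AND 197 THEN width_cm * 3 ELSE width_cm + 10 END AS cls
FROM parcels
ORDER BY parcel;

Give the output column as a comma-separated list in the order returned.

parcel=T24: ELSE → 147
parcel=T32: ELSE → 175
parcel=T34: ELSE → 94
parcel=T37: ELSE → 172
parcel=T40: ELSE → 127
parcel=T43: declared < 570 AND service IN ('air', 'ground', 'economy') → 107
parcel=T61: ELSE → 175
parcel=T78: ELSE → 177
parcel=T79: ELSE → 165
parcel=T98: ELSE → 99

147, 175, 94, 172, 127, 107, 175, 177, 165, 99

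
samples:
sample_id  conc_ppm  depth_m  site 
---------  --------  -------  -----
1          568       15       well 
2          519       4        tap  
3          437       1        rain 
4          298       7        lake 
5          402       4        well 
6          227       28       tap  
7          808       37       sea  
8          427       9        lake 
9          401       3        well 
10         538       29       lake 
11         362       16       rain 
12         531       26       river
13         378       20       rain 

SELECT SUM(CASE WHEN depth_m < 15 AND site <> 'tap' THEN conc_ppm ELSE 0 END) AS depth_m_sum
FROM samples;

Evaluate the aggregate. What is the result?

sample_id=1: ✗
sample_id=2: ✗
sample_id=3: ✓ → 437
sample_id=4: ✓ → 298
sample_id=5: ✓ → 402
sample_id=6: ✗
sample_id=7: ✗
sample_id=8: ✓ → 427
sample_id=9: ✓ → 401
sample_id=10: ✗
sample_id=11: ✗
sample_id=12: ✗
sample_id=13: ✗
depth_m_sum = 437 + 298 + 402 + 427 + 401 = 1965

1965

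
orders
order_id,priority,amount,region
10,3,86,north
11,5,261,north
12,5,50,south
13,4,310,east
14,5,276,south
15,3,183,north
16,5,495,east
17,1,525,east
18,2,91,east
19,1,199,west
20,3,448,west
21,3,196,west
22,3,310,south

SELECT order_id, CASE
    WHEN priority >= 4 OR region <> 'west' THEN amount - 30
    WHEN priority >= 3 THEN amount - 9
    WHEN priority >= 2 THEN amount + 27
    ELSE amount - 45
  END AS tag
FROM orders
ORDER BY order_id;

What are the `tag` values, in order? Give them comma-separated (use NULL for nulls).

order_id=10: priority >= 4 OR region <> 'west' → 56
order_id=11: priority >= 4 OR region <> 'west' → 231
order_id=12: priority >= 4 OR region <> 'west' → 20
order_id=13: priority >= 4 OR region <> 'west' → 280
order_id=14: priority >= 4 OR region <> 'west' → 246
order_id=15: priority >= 4 OR region <> 'west' → 153
order_id=16: priority >= 4 OR region <> 'west' → 465
order_id=17: priority >= 4 OR region <> 'west' → 495
order_id=18: priority >= 4 OR region <> 'west' → 61
order_id=19: ELSE → 154
order_id=20: priority >= 3 → 439
order_id=21: priority >= 3 → 187
order_id=22: priority >= 4 OR region <> 'west' → 280

56, 231, 20, 280, 246, 153, 465, 495, 61, 154, 439, 187, 280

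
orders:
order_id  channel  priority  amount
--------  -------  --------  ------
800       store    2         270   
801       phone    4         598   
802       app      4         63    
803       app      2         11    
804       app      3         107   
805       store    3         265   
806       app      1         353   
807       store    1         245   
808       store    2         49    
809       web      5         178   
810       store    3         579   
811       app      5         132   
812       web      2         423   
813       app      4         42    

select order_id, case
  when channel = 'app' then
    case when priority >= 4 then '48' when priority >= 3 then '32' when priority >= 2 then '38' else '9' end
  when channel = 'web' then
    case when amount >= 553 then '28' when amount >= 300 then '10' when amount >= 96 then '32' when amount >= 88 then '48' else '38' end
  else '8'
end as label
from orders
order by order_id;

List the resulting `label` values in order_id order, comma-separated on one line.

8, 8, 48, 38, 32, 8, 9, 8, 8, 32, 8, 48, 10, 48

order_id=800: channel='store' → outer ELSE → 8
order_id=801: channel='phone' → outer ELSE → 8
order_id=802: channel='app' → inner[priority >= 4] → 48
order_id=803: channel='app' → inner[priority >= 2] → 38
order_id=804: channel='app' → inner[priority >= 3] → 32
order_id=805: channel='store' → outer ELSE → 8
order_id=806: channel='app' → inner[ELSE] → 9
order_id=807: channel='store' → outer ELSE → 8
order_id=808: channel='store' → outer ELSE → 8
order_id=809: channel='web' → inner[amount >= 96] → 32
order_id=810: channel='store' → outer ELSE → 8
order_id=811: channel='app' → inner[priority >= 4] → 48
order_id=812: channel='web' → inner[amount >= 300] → 10
order_id=813: channel='app' → inner[priority >= 4] → 48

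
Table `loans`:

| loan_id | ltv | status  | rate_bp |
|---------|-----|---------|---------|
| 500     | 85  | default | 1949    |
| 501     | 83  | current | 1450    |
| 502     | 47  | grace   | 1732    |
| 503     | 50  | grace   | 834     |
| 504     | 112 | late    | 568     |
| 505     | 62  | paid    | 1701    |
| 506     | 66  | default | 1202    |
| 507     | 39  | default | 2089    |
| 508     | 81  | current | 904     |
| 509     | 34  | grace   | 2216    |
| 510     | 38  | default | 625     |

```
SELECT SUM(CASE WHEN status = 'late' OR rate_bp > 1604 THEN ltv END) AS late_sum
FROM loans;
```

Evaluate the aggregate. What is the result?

379

loan_id=500: ✓ → 85
loan_id=501: ✗
loan_id=502: ✓ → 47
loan_id=503: ✗
loan_id=504: ✓ → 112
loan_id=505: ✓ → 62
loan_id=506: ✗
loan_id=507: ✓ → 39
loan_id=508: ✗
loan_id=509: ✓ → 34
loan_id=510: ✗
late_sum = 85 + 47 + 112 + 62 + 39 + 34 = 379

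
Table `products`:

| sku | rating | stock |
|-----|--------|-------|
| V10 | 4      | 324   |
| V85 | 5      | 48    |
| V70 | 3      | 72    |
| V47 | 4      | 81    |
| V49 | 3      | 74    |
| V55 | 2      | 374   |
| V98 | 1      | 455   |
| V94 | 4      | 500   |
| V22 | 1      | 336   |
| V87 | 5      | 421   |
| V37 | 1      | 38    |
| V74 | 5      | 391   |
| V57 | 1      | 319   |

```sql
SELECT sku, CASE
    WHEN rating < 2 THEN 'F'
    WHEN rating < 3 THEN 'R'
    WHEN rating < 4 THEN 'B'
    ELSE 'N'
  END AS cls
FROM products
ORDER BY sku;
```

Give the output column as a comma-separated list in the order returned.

N, F, F, N, B, R, F, B, N, N, N, N, F

sku=V10: ELSE → N
sku=V22: rating < 2 → F
sku=V37: rating < 2 → F
sku=V47: ELSE → N
sku=V49: rating < 4 → B
sku=V55: rating < 3 → R
sku=V57: rating < 2 → F
sku=V70: rating < 4 → B
sku=V74: ELSE → N
sku=V85: ELSE → N
sku=V87: ELSE → N
sku=V94: ELSE → N
sku=V98: rating < 2 → F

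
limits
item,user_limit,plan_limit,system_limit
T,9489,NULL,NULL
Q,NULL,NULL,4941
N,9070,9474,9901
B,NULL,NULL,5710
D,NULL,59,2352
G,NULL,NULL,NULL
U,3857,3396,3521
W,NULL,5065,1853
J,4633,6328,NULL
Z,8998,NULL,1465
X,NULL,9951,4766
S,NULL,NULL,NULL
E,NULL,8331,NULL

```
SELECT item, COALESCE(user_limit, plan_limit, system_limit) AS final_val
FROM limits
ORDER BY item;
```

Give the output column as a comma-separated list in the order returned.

item=B: user_limit=NULL, plan_limit=NULL, system_limit=5710 → 5710
item=D: user_limit=NULL, plan_limit=59 → 59
item=E: user_limit=NULL, plan_limit=8331 → 8331
item=G: user_limit=NULL, plan_limit=NULL, system_limit=NULL (all NULL) → NULL
item=J: user_limit=4633 → 4633
item=N: user_limit=9070 → 9070
item=Q: user_limit=NULL, plan_limit=NULL, system_limit=4941 → 4941
item=S: user_limit=NULL, plan_limit=NULL, system_limit=NULL (all NULL) → NULL
item=T: user_limit=9489 → 9489
item=U: user_limit=3857 → 3857
item=W: user_limit=NULL, plan_limit=5065 → 5065
item=X: user_limit=NULL, plan_limit=9951 → 9951
item=Z: user_limit=8998 → 8998

5710, 59, 8331, NULL, 4633, 9070, 4941, NULL, 9489, 3857, 5065, 9951, 8998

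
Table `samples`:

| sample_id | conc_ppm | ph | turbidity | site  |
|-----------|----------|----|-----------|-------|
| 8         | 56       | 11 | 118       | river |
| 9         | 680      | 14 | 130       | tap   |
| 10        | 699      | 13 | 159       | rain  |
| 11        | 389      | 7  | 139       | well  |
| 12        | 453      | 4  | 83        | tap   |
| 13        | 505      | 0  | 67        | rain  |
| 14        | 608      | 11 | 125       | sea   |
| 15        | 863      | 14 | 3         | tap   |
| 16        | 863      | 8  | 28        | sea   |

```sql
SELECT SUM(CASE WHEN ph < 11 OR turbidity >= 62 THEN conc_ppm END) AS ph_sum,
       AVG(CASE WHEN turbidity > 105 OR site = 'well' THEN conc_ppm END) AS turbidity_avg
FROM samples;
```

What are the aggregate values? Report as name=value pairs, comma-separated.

[ph_sum: ph < 11 OR turbidity >= 62]
sample_id=8: ✓ → 56
sample_id=9: ✓ → 680
sample_id=10: ✓ → 699
sample_id=11: ✓ → 389
sample_id=12: ✓ → 453
sample_id=13: ✓ → 505
sample_id=14: ✓ → 608
sample_id=15: ✗
sample_id=16: ✓ → 863
ph_sum = 56 + 680 + 699 + 389 + 453 + 505 + 608 + 863 = 4253
—
[turbidity_avg: turbidity > 105 OR site = 'well']
sample_id=8: ✓ → 56
sample_id=9: ✓ → 680
sample_id=10: ✓ → 699
sample_id=11: ✓ → 389
sample_id=12: ✗
sample_id=13: ✗
sample_id=14: ✓ → 608
sample_id=15: ✗
sample_id=16: ✗
turbidity_avg = (56 + 680 + 699 + 389 + 608) / 5 = 486.4

ph_sum=4253, turbidity_avg=486.4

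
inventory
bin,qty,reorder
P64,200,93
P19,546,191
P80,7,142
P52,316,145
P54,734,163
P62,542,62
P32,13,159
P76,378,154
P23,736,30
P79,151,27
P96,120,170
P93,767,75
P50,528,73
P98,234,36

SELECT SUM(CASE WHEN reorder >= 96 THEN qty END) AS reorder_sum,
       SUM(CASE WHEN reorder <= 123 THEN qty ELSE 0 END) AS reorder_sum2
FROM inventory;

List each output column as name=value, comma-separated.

[reorder_sum: reorder >= 96]
bin=P64: ✗
bin=P19: ✓ → 546
bin=P80: ✓ → 7
bin=P52: ✓ → 316
bin=P54: ✓ → 734
bin=P62: ✗
bin=P32: ✓ → 13
bin=P76: ✓ → 378
bin=P23: ✗
bin=P79: ✗
bin=P96: ✓ → 120
bin=P93: ✗
bin=P50: ✗
bin=P98: ✗
reorder_sum = 546 + 7 + 316 + 734 + 13 + 378 + 120 = 2114
—
[reorder_sum2: reorder <= 123]
bin=P64: ✓ → 200
bin=P19: ✗
bin=P80: ✗
bin=P52: ✗
bin=P54: ✗
bin=P62: ✓ → 542
bin=P32: ✗
bin=P76: ✗
bin=P23: ✓ → 736
bin=P79: ✓ → 151
bin=P96: ✗
bin=P93: ✓ → 767
bin=P50: ✓ → 528
bin=P98: ✓ → 234
reorder_sum2 = 200 + 542 + 736 + 151 + 767 + 528 + 234 = 3158

reorder_sum=2114, reorder_sum2=3158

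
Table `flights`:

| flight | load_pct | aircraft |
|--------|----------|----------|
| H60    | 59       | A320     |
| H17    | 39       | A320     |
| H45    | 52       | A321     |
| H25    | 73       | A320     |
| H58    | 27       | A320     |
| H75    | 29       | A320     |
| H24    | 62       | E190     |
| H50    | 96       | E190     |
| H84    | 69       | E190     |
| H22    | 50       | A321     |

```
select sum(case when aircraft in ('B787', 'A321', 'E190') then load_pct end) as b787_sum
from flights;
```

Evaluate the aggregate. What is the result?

329

flight=H60: ✗
flight=H17: ✗
flight=H45: ✓ → 52
flight=H25: ✗
flight=H58: ✗
flight=H75: ✗
flight=H24: ✓ → 62
flight=H50: ✓ → 96
flight=H84: ✓ → 69
flight=H22: ✓ → 50
b787_sum = 52 + 62 + 96 + 69 + 50 = 329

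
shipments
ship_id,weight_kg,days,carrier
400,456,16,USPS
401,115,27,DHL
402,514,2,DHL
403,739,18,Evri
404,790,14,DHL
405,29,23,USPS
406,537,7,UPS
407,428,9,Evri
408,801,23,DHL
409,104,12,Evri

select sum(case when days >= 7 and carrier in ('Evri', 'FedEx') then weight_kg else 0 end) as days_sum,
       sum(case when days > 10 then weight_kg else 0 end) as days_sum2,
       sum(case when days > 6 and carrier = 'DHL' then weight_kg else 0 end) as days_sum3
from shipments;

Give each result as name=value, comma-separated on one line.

[days_sum: days >= 7 and carrier in ('Evri', 'FedEx')]
ship_id=400: ✗
ship_id=401: ✗
ship_id=402: ✗
ship_id=403: ✓ → 739
ship_id=404: ✗
ship_id=405: ✗
ship_id=406: ✗
ship_id=407: ✓ → 428
ship_id=408: ✗
ship_id=409: ✓ → 104
days_sum = 739 + 428 + 104 = 1271
—
[days_sum2: days > 10]
ship_id=400: ✓ → 456
ship_id=401: ✓ → 115
ship_id=402: ✗
ship_id=403: ✓ → 739
ship_id=404: ✓ → 790
ship_id=405: ✓ → 29
ship_id=406: ✗
ship_id=407: ✗
ship_id=408: ✓ → 801
ship_id=409: ✓ → 104
days_sum2 = 456 + 115 + 739 + 790 + 29 + 801 + 104 = 3034
—
[days_sum3: days > 6 and carrier = 'DHL']
ship_id=400: ✗
ship_id=401: ✓ → 115
ship_id=402: ✗
ship_id=403: ✗
ship_id=404: ✓ → 790
ship_id=405: ✗
ship_id=406: ✗
ship_id=407: ✗
ship_id=408: ✓ → 801
ship_id=409: ✗
days_sum3 = 115 + 790 + 801 = 1706

days_sum=1271, days_sum2=3034, days_sum3=1706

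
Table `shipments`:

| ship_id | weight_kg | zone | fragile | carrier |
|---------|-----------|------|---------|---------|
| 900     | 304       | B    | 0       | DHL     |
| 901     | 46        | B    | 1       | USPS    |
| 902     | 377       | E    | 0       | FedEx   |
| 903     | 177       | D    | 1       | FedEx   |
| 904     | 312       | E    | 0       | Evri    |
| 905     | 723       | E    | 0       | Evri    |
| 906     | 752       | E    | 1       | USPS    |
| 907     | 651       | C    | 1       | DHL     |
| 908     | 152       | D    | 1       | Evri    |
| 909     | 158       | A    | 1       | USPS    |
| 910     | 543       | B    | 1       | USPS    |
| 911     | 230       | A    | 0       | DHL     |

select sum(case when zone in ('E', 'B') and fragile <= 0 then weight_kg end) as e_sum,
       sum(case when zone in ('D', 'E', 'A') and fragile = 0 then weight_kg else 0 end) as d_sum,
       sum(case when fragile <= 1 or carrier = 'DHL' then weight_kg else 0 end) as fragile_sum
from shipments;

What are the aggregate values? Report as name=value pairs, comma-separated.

[e_sum: zone in ('E', 'B') and fragile <= 0]
ship_id=900: ✓ → 304
ship_id=901: ✗
ship_id=902: ✓ → 377
ship_id=903: ✗
ship_id=904: ✓ → 312
ship_id=905: ✓ → 723
ship_id=906: ✗
ship_id=907: ✗
ship_id=908: ✗
ship_id=909: ✗
ship_id=910: ✗
ship_id=911: ✗
e_sum = 304 + 377 + 312 + 723 = 1716
—
[d_sum: zone in ('D', 'E', 'A') and fragile = 0]
ship_id=900: ✗
ship_id=901: ✗
ship_id=902: ✓ → 377
ship_id=903: ✗
ship_id=904: ✓ → 312
ship_id=905: ✓ → 723
ship_id=906: ✗
ship_id=907: ✗
ship_id=908: ✗
ship_id=909: ✗
ship_id=910: ✗
ship_id=911: ✓ → 230
d_sum = 377 + 312 + 723 + 230 = 1642
—
[fragile_sum: fragile <= 1 or carrier = 'DHL']
ship_id=900: ✓ → 304
ship_id=901: ✓ → 46
ship_id=902: ✓ → 377
ship_id=903: ✓ → 177
ship_id=904: ✓ → 312
ship_id=905: ✓ → 723
ship_id=906: ✓ → 752
ship_id=907: ✓ → 651
ship_id=908: ✓ → 152
ship_id=909: ✓ → 158
ship_id=910: ✓ → 543
ship_id=911: ✓ → 230
fragile_sum = 304 + 46 + 377 + 177 + 312 + 723 + 752 + 651 + 152 + 158 + 543 + 230 = 4425

e_sum=1716, d_sum=1642, fragile_sum=4425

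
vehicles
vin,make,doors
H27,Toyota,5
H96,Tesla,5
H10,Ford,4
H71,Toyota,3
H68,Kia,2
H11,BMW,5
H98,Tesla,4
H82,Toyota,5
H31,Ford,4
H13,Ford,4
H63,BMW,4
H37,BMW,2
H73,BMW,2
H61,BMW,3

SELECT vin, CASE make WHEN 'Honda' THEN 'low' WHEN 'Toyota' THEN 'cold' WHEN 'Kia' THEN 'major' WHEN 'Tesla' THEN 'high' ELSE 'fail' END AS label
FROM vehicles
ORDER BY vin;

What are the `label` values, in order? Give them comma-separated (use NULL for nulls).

fail, fail, fail, cold, fail, fail, fail, fail, major, cold, fail, cold, high, high

vin=H10: ELSE → fail
vin=H11: ELSE → fail
vin=H13: ELSE → fail
vin=H27: make='Toyota' → cold
vin=H31: ELSE → fail
vin=H37: ELSE → fail
vin=H61: ELSE → fail
vin=H63: ELSE → fail
vin=H68: make='Kia' → major
vin=H71: make='Toyota' → cold
vin=H73: ELSE → fail
vin=H82: make='Toyota' → cold
vin=H96: make='Tesla' → high
vin=H98: make='Tesla' → high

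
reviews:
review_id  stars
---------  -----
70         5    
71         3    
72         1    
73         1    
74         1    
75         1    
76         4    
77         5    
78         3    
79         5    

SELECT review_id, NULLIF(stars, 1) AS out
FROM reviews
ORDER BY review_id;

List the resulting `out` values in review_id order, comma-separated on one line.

5, 3, NULL, NULL, NULL, NULL, 4, 5, 3, 5

review_id=70: stars=5 vs 1: differ → 5
review_id=71: stars=3 vs 1: differ → 3
review_id=72: stars=1 vs 1: equal → NULL
review_id=73: stars=1 vs 1: equal → NULL
review_id=74: stars=1 vs 1: equal → NULL
review_id=75: stars=1 vs 1: equal → NULL
review_id=76: stars=4 vs 1: differ → 4
review_id=77: stars=5 vs 1: differ → 5
review_id=78: stars=3 vs 1: differ → 3
review_id=79: stars=5 vs 1: differ → 5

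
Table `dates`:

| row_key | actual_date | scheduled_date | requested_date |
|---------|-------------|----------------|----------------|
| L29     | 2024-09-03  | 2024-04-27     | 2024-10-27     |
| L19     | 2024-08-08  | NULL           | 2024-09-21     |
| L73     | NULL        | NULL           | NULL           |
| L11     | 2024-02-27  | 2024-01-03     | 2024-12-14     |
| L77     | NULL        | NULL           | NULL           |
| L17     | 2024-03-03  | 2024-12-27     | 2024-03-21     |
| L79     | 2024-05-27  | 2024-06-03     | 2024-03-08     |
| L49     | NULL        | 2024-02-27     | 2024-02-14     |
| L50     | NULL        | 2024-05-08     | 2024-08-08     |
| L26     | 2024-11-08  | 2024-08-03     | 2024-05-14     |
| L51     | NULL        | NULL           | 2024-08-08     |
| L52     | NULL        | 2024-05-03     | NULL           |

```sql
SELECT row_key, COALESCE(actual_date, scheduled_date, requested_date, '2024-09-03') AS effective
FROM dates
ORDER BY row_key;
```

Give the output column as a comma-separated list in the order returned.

row_key=L11: actual_date=2024-02-27 → 2024-02-27
row_key=L17: actual_date=2024-03-03 → 2024-03-03
row_key=L19: actual_date=2024-08-08 → 2024-08-08
row_key=L26: actual_date=2024-11-08 → 2024-11-08
row_key=L29: actual_date=2024-09-03 → 2024-09-03
row_key=L49: actual_date=NULL, scheduled_date=2024-02-27 → 2024-02-27
row_key=L50: actual_date=NULL, scheduled_date=2024-05-08 → 2024-05-08
row_key=L51: actual_date=NULL, scheduled_date=NULL, requested_date=2024-08-08 → 2024-08-08
row_key=L52: actual_date=NULL, scheduled_date=2024-05-03 → 2024-05-03
row_key=L73: actual_date=NULL, scheduled_date=NULL, requested_date=NULL, → literal 2024-09-03 → 2024-09-03
row_key=L77: actual_date=NULL, scheduled_date=NULL, requested_date=NULL, → literal 2024-09-03 → 2024-09-03
row_key=L79: actual_date=2024-05-27 → 2024-05-27

2024-02-27, 2024-03-03, 2024-08-08, 2024-11-08, 2024-09-03, 2024-02-27, 2024-05-08, 2024-08-08, 2024-05-03, 2024-09-03, 2024-09-03, 2024-05-27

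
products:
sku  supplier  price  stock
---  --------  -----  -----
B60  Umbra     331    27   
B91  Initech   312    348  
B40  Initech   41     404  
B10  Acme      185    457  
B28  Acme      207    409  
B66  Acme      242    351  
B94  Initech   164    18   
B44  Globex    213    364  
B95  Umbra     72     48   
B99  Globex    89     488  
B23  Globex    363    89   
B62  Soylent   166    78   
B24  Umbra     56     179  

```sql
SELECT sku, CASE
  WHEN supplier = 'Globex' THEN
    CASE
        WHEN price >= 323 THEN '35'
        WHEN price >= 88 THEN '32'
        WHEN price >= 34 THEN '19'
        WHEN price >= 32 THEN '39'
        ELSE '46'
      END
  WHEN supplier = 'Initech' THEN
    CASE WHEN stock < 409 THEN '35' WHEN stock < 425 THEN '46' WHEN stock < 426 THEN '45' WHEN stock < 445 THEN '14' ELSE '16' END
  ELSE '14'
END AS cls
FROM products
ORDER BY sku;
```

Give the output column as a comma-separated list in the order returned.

14, 35, 14, 14, 35, 32, 14, 14, 14, 35, 35, 14, 32

sku=B10: supplier='Acme' → outer ELSE → 14
sku=B23: supplier='Globex' → inner[price >= 323] → 35
sku=B24: supplier='Umbra' → outer ELSE → 14
sku=B28: supplier='Acme' → outer ELSE → 14
sku=B40: supplier='Initech' → inner[stock < 409] → 35
sku=B44: supplier='Globex' → inner[price >= 88] → 32
sku=B60: supplier='Umbra' → outer ELSE → 14
sku=B62: supplier='Soylent' → outer ELSE → 14
sku=B66: supplier='Acme' → outer ELSE → 14
sku=B91: supplier='Initech' → inner[stock < 409] → 35
sku=B94: supplier='Initech' → inner[stock < 409] → 35
sku=B95: supplier='Umbra' → outer ELSE → 14
sku=B99: supplier='Globex' → inner[price >= 88] → 32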